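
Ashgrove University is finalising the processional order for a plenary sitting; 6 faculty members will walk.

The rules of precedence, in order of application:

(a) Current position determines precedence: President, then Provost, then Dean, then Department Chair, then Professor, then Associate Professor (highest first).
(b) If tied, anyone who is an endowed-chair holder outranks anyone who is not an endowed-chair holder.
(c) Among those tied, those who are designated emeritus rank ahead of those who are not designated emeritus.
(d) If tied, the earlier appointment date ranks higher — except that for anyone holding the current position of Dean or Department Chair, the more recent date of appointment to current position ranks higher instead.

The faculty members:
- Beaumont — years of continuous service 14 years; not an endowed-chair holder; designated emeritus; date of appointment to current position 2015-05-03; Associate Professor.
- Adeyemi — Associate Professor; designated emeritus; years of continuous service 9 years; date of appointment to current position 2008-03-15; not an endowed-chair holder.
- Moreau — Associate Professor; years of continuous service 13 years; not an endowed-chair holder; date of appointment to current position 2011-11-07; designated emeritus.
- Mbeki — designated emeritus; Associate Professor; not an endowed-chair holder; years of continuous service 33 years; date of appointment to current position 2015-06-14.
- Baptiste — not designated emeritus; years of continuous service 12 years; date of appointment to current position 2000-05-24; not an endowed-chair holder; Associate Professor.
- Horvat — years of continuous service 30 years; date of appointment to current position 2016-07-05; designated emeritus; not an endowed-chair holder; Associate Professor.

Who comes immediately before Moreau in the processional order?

Adeyemi

By current position: Adeyemi, Moreau, Beaumont, Mbeki, Horvat and Baptiste (Associate Professor).
Adeyemi, Moreau, Beaumont, Mbeki, Horvat and Baptiste are each not an endowed-chair holder, so the next rule applies.
Among Adeyemi, Moreau, Beaumont, Mbeki, Horvat and Baptiste, designated emeritus before not designated emeritus: Adeyemi, Moreau, Beaumont, Mbeki and Horvat (designated emeritus) before Baptiste (not designated emeritus).
Among Adeyemi, Moreau, Beaumont, Mbeki and Horvat, by date of appointment to current position (earlier first): Adeyemi (2008-03-15) before Moreau (2011-11-07) before Beaumont (2015-05-03) before Mbeki (2015-06-14) before Horvat (2016-07-05).
Order: Adeyemi, Moreau, Beaumont, Mbeki, Horvat, Baptiste.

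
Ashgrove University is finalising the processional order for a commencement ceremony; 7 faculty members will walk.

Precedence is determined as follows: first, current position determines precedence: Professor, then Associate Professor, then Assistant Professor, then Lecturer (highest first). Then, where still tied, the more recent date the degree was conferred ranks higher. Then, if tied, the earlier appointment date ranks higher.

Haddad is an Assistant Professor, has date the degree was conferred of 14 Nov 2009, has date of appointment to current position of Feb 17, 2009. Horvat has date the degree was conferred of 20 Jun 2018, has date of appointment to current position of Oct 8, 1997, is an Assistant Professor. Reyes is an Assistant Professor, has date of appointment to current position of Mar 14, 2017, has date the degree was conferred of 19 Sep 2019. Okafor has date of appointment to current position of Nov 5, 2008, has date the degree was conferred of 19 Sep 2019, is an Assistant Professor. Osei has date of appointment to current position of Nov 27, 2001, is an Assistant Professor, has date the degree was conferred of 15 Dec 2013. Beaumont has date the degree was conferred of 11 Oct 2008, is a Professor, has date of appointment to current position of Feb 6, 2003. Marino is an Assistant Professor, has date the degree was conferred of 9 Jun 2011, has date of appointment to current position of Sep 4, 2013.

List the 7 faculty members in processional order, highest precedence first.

By current position: Beaumont (Professor); then Okafor, Reyes, Horvat, Osei, Marino and Haddad (Assistant Professor).
Among Okafor, Reyes, Horvat, Osei, Marino and Haddad, by date the degree was conferred (later first): Okafor and Reyes (19 Sep 2019) before Horvat (20 Jun 2018) before Osei (15 Dec 2013) before Marino (9 Jun 2011) before Haddad (14 Nov 2009).
Among Okafor and Reyes, by date of appointment to current position (earlier first): Okafor (Nov 5, 2008) before Reyes (Mar 14, 2017).
Full order: Beaumont, Okafor, Reyes, Horvat, Osei, Marino, Haddad.

Beaumont, Okafor, Reyes, Horvat, Osei, Marino, Haddad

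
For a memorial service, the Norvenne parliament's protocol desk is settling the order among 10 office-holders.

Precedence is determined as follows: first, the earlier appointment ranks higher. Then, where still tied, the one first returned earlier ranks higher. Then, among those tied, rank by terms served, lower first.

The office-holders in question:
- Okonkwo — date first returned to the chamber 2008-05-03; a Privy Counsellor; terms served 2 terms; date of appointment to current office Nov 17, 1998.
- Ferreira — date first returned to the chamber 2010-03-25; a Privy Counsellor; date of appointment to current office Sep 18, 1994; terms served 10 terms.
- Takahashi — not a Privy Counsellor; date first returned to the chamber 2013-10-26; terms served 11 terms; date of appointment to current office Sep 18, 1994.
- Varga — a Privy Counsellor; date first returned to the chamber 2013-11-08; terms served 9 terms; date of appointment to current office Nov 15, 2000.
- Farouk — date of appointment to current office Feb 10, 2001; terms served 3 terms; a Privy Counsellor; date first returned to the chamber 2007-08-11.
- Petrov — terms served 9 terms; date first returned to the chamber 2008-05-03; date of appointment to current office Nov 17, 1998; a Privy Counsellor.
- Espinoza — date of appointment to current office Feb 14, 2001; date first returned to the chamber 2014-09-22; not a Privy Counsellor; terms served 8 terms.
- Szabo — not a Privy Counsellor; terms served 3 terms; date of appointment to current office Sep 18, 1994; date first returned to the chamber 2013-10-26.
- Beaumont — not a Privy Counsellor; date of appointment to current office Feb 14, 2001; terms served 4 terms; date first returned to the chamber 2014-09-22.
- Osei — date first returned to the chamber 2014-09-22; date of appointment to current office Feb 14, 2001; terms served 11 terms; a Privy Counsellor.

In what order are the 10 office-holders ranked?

By date of appointment to current office (earlier first): Ferreira, Szabo and Takahashi (each Sep 18, 1994); then Okonkwo and Petrov (both Nov 17, 1998); then Varga (Nov 15, 2000); then Farouk (Feb 10, 2001); then Beaumont, Espinoza and Osei (each Feb 14, 2001).
Among Ferreira, Szabo and Takahashi, by date first returned to the chamber (earlier first): Ferreira (2010-03-25) before Szabo and Takahashi (2013-10-26).
Among Szabo and Takahashi, by terms served (lower first): Szabo (3 terms) before Takahashi (11 terms).
Okonkwo and Petrov both have date first returned to the chamber 2008-05-03, so the next rule applies.
Among Okonkwo and Petrov, by terms served (lower first): Okonkwo (2 terms) before Petrov (9 terms).
Beaumont, Espinoza and Osei all have date first returned to the chamber 2014-09-22, so the next rule applies.
Among Beaumont, Espinoza and Osei, by terms served (lower first): Beaumont (4 terms) before Espinoza (8 terms) before Osei (11 terms).
Full order: Ferreira, Szabo, Takahashi, Okonkwo, Petrov, Varga, Farouk, Beaumont, Espinoza, Osei.

Ferreira, Szabo, Takahashi, Okonkwo, Petrov, Varga, Farouk, Beaumont, Espinoza, Osei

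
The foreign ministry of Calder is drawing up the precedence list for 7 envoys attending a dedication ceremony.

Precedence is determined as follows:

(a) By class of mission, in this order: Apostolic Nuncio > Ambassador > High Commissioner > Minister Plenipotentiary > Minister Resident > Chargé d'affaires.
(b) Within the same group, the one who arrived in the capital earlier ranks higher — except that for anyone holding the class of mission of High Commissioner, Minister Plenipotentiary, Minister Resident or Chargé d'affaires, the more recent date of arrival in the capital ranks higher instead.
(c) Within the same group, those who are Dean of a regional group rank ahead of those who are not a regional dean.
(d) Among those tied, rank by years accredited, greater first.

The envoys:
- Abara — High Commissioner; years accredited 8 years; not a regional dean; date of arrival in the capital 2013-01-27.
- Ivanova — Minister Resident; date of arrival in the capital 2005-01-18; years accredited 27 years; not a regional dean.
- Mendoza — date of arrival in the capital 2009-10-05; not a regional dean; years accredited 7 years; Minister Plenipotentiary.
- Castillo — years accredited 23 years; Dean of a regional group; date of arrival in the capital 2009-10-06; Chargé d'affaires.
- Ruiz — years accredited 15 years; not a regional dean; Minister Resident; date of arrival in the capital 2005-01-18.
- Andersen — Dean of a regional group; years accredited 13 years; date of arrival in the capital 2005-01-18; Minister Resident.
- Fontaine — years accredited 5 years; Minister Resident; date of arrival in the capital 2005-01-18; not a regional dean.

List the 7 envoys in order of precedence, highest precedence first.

By class of mission: Abara (High Commissioner); then Mendoza (Minister Plenipotentiary); then Andersen, Ivanova, Ruiz and Fontaine (Minister Resident); then Castillo (Chargé d'affaires).
Andersen, Ivanova, Ruiz and Fontaine all have date of arrival in the capital 2005-01-18, so the next rule applies.
Among Andersen, Ivanova, Ruiz and Fontaine, Dean of a regional group before not a regional dean: Andersen (Dean of a regional group) before Ivanova, Ruiz and Fontaine (not a regional dean).
Among Ivanova, Ruiz and Fontaine, by years accredited (higher first): Ivanova (27 years) before Ruiz (15 years) before Fontaine (5 years).
Full order: Abara, Mendoza, Andersen, Ivanova, Ruiz, Fontaine, Castillo.

Abara, Mendoza, Andersen, Ivanova, Ruiz, Fontaine, Castillo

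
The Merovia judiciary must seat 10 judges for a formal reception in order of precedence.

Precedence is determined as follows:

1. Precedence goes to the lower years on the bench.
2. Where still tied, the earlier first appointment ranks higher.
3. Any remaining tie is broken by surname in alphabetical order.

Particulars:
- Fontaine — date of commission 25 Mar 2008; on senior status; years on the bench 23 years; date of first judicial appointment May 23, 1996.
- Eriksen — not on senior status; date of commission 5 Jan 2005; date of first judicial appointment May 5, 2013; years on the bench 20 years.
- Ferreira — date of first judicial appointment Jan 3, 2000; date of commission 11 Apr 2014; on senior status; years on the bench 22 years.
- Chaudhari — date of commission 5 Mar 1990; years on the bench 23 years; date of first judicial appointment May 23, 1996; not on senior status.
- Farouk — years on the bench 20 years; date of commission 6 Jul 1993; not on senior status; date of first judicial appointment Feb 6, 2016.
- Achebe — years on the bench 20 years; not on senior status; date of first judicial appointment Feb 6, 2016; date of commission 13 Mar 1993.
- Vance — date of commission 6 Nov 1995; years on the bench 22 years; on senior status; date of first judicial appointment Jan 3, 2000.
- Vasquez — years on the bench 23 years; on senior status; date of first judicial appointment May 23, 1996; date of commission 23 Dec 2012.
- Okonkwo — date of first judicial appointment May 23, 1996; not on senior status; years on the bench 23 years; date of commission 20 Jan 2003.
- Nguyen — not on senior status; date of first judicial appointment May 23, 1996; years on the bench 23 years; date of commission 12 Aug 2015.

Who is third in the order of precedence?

By years on the bench (lower first): Eriksen, Achebe and Farouk (each 20 years); then Ferreira and Vance (both 22 years); then Chaudhari, Fontaine, Nguyen, Okonkwo and Vasquez (each 23 years).
Among Eriksen, Achebe and Farouk, by date of first judicial appointment (earlier first): Eriksen (May 5, 2013) before Achebe and Farouk (Feb 6, 2016).
Among Achebe and Farouk, alphabetically by surname: Achebe before Farouk.
Ferreira and Vance both have date of first judicial appointment Jan 3, 2000, so the next rule applies.
Among Ferreira and Vance, alphabetically by surname: Ferreira before Vance.
Chaudhari, Fontaine, Nguyen, Okonkwo and Vasquez all have date of first judicial appointment May 23, 1996, so the next rule applies.
Among Chaudhari, Fontaine, Nguyen, Okonkwo and Vasquez, alphabetically by surname: Chaudhari before Fontaine before Nguyen before Okonkwo before Vasquez.
Order: Eriksen, Achebe, Farouk, Ferreira, Vance, Chaudhari, Fontaine, Nguyen, Okonkwo, Vasquez.

Farouk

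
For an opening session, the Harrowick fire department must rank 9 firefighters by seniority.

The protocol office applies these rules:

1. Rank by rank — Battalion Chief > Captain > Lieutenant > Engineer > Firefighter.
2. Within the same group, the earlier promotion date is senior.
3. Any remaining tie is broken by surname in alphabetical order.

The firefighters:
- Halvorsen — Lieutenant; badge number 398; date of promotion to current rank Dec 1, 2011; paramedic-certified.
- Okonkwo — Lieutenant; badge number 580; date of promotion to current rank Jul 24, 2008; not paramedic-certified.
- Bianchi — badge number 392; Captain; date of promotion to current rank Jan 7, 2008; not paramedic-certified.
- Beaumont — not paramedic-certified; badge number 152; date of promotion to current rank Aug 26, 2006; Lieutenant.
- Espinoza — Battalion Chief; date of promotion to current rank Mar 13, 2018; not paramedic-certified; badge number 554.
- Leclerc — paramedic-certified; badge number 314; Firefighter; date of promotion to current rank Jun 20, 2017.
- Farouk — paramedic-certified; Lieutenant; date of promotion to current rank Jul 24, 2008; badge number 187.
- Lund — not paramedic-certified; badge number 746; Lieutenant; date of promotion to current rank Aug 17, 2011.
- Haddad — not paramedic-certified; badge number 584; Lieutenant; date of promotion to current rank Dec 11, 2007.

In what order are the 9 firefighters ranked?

Espinoza, Bianchi, Beaumont, Haddad, Farouk, Okonkwo, Lund, Halvorsen, Leclerc

By rank: Espinoza (Battalion Chief); then Bianchi (Captain); then Beaumont, Haddad, Farouk, Okonkwo, Lund and Halvorsen (Lieutenant); then Leclerc (Firefighter).
Among Beaumont, Haddad, Farouk, Okonkwo, Lund and Halvorsen, by date of promotion to current rank (earlier first): Beaumont (Aug 26, 2006) before Haddad (Dec 11, 2007) before Farouk and Okonkwo (Jul 24, 2008) before Lund (Aug 17, 2011) before Halvorsen (Dec 1, 2011).
Among Farouk and Okonkwo, alphabetically by surname: Farouk before Okonkwo.
Full order: Espinoza, Bianchi, Beaumont, Haddad, Farouk, Okonkwo, Lund, Halvorsen, Leclerc.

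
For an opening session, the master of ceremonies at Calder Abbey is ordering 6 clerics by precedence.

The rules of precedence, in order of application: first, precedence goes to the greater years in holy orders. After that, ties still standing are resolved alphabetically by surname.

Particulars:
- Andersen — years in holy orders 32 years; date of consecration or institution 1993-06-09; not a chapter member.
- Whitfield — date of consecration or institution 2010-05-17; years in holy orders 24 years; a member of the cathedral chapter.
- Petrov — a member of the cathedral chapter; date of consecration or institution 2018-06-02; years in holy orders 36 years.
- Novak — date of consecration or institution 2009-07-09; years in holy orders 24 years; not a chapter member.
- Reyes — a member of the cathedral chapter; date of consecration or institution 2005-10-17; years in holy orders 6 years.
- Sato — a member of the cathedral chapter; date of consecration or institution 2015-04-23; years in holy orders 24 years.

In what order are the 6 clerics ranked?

By years in holy orders (higher first): Petrov (36 years); then Andersen (32 years); then Novak, Sato and Whitfield (each 24 years); then Reyes (6 years).
Among Novak, Sato and Whitfield, alphabetically by surname: Novak before Sato before Whitfield.
Full order: Petrov, Andersen, Novak, Sato, Whitfield, Reyes.

Petrov, Andersen, Novak, Sato, Whitfield, Reyes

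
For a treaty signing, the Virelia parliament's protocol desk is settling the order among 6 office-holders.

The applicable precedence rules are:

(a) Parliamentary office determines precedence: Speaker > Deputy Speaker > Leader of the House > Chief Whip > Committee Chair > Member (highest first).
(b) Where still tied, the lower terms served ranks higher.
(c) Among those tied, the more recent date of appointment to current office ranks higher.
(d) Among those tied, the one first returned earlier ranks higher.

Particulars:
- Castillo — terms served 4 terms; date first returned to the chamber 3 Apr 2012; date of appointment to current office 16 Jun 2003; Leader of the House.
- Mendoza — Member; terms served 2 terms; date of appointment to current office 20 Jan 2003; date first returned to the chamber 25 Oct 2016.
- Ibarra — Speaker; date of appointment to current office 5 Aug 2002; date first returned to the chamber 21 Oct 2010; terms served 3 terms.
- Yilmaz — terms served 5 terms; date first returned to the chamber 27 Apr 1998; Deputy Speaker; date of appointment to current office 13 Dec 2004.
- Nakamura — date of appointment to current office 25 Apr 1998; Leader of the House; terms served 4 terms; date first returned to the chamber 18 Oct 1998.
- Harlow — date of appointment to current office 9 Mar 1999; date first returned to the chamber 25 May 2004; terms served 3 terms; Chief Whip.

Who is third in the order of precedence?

Castillo

By parliamentary office: Ibarra (Speaker); then Yilmaz (Deputy Speaker); then Castillo and Nakamura (Leader of the House); then Harlow (Chief Whip); then Mendoza (Member).
Castillo and Nakamura both have terms served 4 terms, so the next rule applies.
Among Castillo and Nakamura, by date of appointment to current office (later first): Castillo (16 Jun 2003) before Nakamura (25 Apr 1998).
Order: Ibarra, Yilmaz, Castillo, Nakamura, Harlow, Mendoza.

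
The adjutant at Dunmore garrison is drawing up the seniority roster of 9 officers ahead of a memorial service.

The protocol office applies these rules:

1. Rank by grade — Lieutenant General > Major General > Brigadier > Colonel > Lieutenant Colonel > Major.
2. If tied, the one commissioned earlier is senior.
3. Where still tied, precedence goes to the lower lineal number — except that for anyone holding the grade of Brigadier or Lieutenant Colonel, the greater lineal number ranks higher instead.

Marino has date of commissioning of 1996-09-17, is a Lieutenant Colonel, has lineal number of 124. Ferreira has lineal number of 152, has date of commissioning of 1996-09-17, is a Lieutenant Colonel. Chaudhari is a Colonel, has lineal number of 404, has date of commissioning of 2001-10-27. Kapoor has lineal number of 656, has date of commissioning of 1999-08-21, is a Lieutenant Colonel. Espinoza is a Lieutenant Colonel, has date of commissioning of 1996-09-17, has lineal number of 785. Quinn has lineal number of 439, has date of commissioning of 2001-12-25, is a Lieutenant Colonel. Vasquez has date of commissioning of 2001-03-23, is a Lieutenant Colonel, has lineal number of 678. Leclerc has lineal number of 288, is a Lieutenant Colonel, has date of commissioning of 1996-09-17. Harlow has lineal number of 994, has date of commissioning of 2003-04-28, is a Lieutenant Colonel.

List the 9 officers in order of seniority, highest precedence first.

By grade: Chaudhari (Colonel); then Espinoza, Leclerc, Ferreira, Marino, Kapoor, Vasquez, Quinn and Harlow (Lieutenant Colonel).
Among Espinoza, Leclerc, Ferreira, Marino, Kapoor, Vasquez, Quinn and Harlow, by date of commissioning (earlier first): Espinoza, Leclerc, Ferreira and Marino (1996-09-17) before Kapoor (1999-08-21) before Vasquez (2001-03-23) before Quinn (2001-12-25) before Harlow (2003-04-28).
Among Espinoza, Leclerc, Ferreira and Marino, by lineal number (higher first) (reversed rule for this group): Espinoza (785) before Leclerc (288) before Ferreira (152) before Marino (124).
Full order: Chaudhari, Espinoza, Leclerc, Ferreira, Marino, Kapoor, Vasquez, Quinn, Harlow.

Chaudhari, Espinoza, Leclerc, Ferreira, Marino, Kapoor, Vasquez, Quinn, Harlow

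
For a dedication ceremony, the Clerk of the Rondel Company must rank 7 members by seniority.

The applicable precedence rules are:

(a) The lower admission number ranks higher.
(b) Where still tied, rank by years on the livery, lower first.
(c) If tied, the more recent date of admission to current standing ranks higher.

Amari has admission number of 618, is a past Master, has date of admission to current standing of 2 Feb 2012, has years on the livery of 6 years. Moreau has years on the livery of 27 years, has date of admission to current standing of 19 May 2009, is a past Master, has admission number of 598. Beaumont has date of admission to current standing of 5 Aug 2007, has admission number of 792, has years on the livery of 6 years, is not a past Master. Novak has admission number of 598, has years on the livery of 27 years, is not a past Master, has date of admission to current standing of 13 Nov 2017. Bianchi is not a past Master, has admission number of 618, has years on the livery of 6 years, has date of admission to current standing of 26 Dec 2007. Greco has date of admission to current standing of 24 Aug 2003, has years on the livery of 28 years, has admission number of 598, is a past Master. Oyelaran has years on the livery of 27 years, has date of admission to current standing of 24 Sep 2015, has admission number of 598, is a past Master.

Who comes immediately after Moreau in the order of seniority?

By admission number (lower first): Novak, Oyelaran, Moreau and Greco (each 598); then Amari and Bianchi (both 618); then Beaumont (792).
Among Novak, Oyelaran, Moreau and Greco, by years on the livery (lower first): Novak, Oyelaran and Moreau (27 years) before Greco (28 years).
Among Novak, Oyelaran and Moreau, by date of admission to current standing (later first): Novak (13 Nov 2017) before Oyelaran (24 Sep 2015) before Moreau (19 May 2009).
Amari and Bianchi both have years on the livery 6 years, so the next rule applies.
Among Amari and Bianchi, by date of admission to current standing (later first): Amari (2 Feb 2012) before Bianchi (26 Dec 2007).
Order: Novak, Oyelaran, Moreau, Greco, Amari, Bianchi, Beaumont.

Greco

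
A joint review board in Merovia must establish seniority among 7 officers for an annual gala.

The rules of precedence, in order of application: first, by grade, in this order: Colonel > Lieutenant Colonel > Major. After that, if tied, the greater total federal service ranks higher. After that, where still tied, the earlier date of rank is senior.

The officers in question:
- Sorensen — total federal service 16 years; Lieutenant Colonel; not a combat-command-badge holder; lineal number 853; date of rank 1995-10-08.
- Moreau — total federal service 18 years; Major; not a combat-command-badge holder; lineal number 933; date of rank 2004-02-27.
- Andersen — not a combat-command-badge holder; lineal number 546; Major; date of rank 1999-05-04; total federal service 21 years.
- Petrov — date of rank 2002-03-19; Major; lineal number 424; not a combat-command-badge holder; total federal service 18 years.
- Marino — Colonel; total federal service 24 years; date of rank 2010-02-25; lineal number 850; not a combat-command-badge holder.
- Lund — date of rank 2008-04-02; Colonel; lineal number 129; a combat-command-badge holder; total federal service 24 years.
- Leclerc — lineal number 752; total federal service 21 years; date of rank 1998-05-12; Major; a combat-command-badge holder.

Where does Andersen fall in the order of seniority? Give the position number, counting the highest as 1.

By grade: Lund and Marino (Colonel); then Sorensen (Lieutenant Colonel); then Leclerc, Andersen, Petrov and Moreau (Major).
Lund and Marino both have total federal service 24 years, so the next rule applies.
Among Lund and Marino, by date of rank (earlier first): Lund (2008-04-02) before Marino (2010-02-25).
Among Leclerc, Andersen, Petrov and Moreau, by total federal service (higher first): Leclerc and Andersen (21 years) before Petrov and Moreau (18 years).
Among Leclerc and Andersen, by date of rank (earlier first): Leclerc (1998-05-12) before Andersen (1999-05-04).
Among Petrov and Moreau, by date of rank (earlier first): Petrov (2002-03-19) before Moreau (2004-02-27).
Order: Lund, Marino, Sorensen, Leclerc, Andersen, Petrov, Moreau. So position 5.

5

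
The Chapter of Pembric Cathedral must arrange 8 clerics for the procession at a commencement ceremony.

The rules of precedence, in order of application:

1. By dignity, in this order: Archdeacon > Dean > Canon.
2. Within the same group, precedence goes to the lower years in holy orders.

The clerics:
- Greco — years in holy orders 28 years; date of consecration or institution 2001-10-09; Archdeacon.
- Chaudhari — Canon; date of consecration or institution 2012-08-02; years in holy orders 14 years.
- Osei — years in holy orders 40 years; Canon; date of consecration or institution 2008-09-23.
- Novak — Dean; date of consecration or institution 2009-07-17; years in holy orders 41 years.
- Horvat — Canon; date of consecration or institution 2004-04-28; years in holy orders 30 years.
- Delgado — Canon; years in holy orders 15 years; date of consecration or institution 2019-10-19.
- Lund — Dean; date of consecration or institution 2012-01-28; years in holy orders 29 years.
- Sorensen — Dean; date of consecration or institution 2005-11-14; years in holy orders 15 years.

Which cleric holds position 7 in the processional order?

Horvat

By dignity: Greco (Archdeacon); then Sorensen, Lund and Novak (Dean); then Chaudhari, Delgado, Horvat and Osei (Canon).
Among Sorensen, Lund and Novak, by years in holy orders (lower first): Sorensen (15 years) before Lund (29 years) before Novak (41 years).
Among Chaudhari, Delgado, Horvat and Osei, by years in holy orders (lower first): Chaudhari (14 years) before Delgado (15 years) before Horvat (30 years) before Osei (40 years).
Order: Greco, Sorensen, Lund, Novak, Chaudhari, Delgado, Horvat, Osei.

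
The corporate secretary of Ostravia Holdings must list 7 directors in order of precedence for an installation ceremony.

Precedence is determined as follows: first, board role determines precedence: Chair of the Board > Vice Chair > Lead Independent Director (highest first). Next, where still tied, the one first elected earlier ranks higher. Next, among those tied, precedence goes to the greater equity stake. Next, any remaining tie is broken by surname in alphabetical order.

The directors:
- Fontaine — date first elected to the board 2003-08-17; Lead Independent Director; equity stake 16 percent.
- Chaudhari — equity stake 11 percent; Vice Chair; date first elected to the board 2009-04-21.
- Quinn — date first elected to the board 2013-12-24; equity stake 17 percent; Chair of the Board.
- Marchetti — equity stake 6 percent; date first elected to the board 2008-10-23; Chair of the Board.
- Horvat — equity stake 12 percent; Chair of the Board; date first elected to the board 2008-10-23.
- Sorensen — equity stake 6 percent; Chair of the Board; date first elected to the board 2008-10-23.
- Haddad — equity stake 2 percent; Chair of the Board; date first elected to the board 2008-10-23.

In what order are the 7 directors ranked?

By board role: Horvat, Marchetti, Sorensen, Haddad and Quinn (Chair of the Board); then Chaudhari (Vice Chair); then Fontaine (Lead Independent Director).
Among Horvat, Marchetti, Sorensen, Haddad and Quinn, by date first elected to the board (earlier first): Horvat, Marchetti, Sorensen and Haddad (2008-10-23) before Quinn (2013-12-24).
Among Horvat, Marchetti, Sorensen and Haddad, by equity stake (higher first): Horvat (12 percent) before Marchetti and Sorensen (6 percent) before Haddad (2 percent).
Among Marchetti and Sorensen, alphabetically by surname: Marchetti before Sorensen.
Full order: Horvat, Marchetti, Sorensen, Haddad, Quinn, Chaudhari, Fontaine.

Horvat, Marchetti, Sorensen, Haddad, Quinn, Chaudhari, Fontaine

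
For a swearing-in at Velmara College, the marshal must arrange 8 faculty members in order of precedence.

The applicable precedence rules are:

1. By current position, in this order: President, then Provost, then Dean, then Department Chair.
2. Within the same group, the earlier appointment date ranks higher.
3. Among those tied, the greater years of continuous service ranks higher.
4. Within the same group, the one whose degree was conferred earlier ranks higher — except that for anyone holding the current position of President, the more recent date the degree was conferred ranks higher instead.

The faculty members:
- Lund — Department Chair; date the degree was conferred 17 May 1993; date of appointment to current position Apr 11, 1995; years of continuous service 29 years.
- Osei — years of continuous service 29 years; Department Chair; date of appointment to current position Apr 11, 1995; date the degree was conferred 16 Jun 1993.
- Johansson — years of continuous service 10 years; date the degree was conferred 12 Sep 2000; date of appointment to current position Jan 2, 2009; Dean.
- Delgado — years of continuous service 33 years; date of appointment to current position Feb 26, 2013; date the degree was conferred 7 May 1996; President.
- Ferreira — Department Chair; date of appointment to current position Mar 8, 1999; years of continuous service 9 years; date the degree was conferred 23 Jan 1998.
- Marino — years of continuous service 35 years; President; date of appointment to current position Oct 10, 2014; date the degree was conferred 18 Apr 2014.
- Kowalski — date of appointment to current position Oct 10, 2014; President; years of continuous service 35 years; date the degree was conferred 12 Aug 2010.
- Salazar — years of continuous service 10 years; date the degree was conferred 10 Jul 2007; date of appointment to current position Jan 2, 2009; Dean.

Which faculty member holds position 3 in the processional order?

Kowalski

By current position: Delgado, Marino and Kowalski (President); then Johansson and Salazar (Dean); then Lund, Osei and Ferreira (Department Chair).
Among Delgado, Marino and Kowalski, by date of appointment to current position (earlier first): Delgado (Feb 26, 2013) before Marino and Kowalski (Oct 10, 2014).
Marino and Kowalski both have years of continuous service 35 years, so the next rule applies.
Among Marino and Kowalski, by date the degree was conferred (later first) (reversed rule for this group): Marino (18 Apr 2014) before Kowalski (12 Aug 2010).
Johansson and Salazar both have date of appointment to current position Jan 2, 2009, so the next rule applies.
Johansson and Salazar both have years of continuous service 10 years, so the next rule applies.
Among Johansson and Salazar, by date the degree was conferred (earlier first): Johansson (12 Sep 2000) before Salazar (10 Jul 2007).
Among Lund, Osei and Ferreira, by date of appointment to current position (earlier first): Lund and Osei (Apr 11, 1995) before Ferreira (Mar 8, 1999).
Lund and Osei both have years of continuous service 29 years, so the next rule applies.
Among Lund and Osei, by date the degree was conferred (earlier first): Lund (17 May 1993) before Osei (16 Jun 1993).
Order: Delgado, Marino, Kowalski, Johansson, Salazar, Lund, Osei, Ferreira.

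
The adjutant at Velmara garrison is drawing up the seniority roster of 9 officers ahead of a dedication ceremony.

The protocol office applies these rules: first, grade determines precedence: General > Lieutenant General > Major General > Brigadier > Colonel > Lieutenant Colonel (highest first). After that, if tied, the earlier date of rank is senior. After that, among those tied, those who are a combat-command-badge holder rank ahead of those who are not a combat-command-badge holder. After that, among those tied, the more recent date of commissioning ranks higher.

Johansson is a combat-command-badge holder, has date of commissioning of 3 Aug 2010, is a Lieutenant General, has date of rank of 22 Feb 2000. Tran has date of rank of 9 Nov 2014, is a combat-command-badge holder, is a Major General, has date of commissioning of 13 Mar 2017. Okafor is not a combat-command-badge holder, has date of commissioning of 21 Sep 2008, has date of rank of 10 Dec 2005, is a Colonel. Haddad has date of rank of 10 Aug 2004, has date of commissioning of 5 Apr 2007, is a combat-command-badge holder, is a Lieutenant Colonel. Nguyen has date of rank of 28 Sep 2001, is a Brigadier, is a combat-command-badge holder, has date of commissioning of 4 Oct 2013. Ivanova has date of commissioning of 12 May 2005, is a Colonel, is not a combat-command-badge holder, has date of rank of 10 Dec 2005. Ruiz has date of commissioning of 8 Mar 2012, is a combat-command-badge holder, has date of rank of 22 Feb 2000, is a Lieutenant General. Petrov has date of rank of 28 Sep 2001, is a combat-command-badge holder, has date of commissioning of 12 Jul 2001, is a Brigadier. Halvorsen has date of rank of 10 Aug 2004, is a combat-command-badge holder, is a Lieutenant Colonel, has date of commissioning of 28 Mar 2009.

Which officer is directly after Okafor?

Ivanova

By grade: Ruiz and Johansson (Lieutenant General); then Tran (Major General); then Nguyen and Petrov (Brigadier); then Okafor and Ivanova (Colonel); then Halvorsen and Haddad (Lieutenant Colonel).
Ruiz and Johansson both have date of rank 22 Feb 2000, so the next rule applies.
Ruiz and Johansson are each a combat-command-badge holder, so the next rule applies.
Among Ruiz and Johansson, by date of commissioning (later first): Ruiz (8 Mar 2012) before Johansson (3 Aug 2010).
Nguyen and Petrov both have date of rank 28 Sep 2001, so the next rule applies.
Nguyen and Petrov are each a combat-command-badge holder, so the next rule applies.
Among Nguyen and Petrov, by date of commissioning (later first): Nguyen (4 Oct 2013) before Petrov (12 Jul 2001).
Okafor and Ivanova both have date of rank 10 Dec 2005, so the next rule applies.
Okafor and Ivanova are each not a combat-command-badge holder, so the next rule applies.
Among Okafor and Ivanova, by date of commissioning (later first): Okafor (21 Sep 2008) before Ivanova (12 May 2005).
Halvorsen and Haddad both have date of rank 10 Aug 2004, so the next rule applies.
Halvorsen and Haddad are each a combat-command-badge holder, so the next rule applies.
Among Halvorsen and Haddad, by date of commissioning (later first): Halvorsen (28 Mar 2009) before Haddad (5 Apr 2007).
Order: Ruiz, Johansson, Tran, Nguyen, Petrov, Okafor, Ivanova, Halvorsen, Haddad.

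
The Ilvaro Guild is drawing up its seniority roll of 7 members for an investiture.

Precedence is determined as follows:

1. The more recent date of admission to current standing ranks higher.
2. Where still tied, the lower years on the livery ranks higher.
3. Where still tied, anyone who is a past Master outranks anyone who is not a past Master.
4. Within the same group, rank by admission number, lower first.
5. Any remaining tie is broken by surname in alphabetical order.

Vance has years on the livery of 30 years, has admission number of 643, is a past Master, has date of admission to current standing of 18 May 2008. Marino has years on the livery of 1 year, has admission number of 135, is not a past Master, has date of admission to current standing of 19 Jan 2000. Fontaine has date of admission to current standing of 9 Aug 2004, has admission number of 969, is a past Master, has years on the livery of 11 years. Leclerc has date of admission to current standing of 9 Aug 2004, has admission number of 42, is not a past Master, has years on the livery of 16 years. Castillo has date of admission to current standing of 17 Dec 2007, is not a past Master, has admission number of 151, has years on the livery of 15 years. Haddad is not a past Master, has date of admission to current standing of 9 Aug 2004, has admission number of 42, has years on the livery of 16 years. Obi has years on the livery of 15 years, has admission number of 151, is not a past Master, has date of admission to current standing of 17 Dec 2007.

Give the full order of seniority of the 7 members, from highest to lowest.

By date of admission to current standing (later first): Vance (18 May 2008); then Castillo and Obi (both 17 Dec 2007); then Fontaine, Haddad and Leclerc (each 9 Aug 2004); then Marino (19 Jan 2000).
Castillo and Obi both have years on the livery 15 years, so the next rule applies.
Castillo and Obi are each not a past Master, so the next rule applies.
Castillo and Obi both have admission number 151, so the next rule applies.
Among Castillo and Obi, alphabetically by surname: Castillo before Obi.
Among Fontaine, Haddad and Leclerc, by years on the livery (lower first): Fontaine (11 years) before Haddad and Leclerc (16 years).
Haddad and Leclerc are each not a past Master, so the next rule applies.
Haddad and Leclerc both have admission number 42, so the next rule applies.
Among Haddad and Leclerc, alphabetically by surname: Haddad before Leclerc.
Full order: Vance, Castillo, Obi, Fontaine, Haddad, Leclerc, Marino.

Vance, Castillo, Obi, Fontaine, Haddad, Leclerc, Marino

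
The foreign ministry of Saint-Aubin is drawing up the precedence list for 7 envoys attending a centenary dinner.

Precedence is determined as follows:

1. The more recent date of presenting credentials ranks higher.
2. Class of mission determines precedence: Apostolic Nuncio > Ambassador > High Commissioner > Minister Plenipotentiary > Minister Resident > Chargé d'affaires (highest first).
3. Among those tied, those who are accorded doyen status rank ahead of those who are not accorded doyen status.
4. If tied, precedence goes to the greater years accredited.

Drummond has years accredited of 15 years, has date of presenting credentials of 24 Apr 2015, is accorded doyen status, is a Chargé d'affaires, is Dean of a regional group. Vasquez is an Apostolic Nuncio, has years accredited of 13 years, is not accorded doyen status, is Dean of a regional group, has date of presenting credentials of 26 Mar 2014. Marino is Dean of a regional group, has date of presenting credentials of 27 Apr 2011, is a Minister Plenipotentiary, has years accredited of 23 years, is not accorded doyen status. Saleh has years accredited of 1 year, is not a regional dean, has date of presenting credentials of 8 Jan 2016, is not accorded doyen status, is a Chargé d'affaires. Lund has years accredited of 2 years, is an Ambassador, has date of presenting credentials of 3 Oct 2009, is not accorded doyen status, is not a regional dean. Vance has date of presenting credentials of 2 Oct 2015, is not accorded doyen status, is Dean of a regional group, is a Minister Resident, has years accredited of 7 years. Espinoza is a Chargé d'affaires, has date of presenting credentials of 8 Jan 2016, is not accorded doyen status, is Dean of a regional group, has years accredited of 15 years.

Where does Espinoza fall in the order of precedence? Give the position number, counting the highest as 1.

By date of presenting credentials (later first): Espinoza and Saleh (both 8 Jan 2016); then Vance (2 Oct 2015); then Drummond (24 Apr 2015); then Vasquez (26 Mar 2014); then Marino (27 Apr 2011); then Lund (3 Oct 2009).
Espinoza and Saleh are each Chargé d'affaires, so the next rule applies.
Espinoza and Saleh are each not accorded doyen status, so the next rule applies.
Among Espinoza and Saleh, by years accredited (higher first): Espinoza (15 years) before Saleh (1 year).
Order: Espinoza, Saleh, Vance, Drummond, Vasquez, Marino, Lund. So position 1.

1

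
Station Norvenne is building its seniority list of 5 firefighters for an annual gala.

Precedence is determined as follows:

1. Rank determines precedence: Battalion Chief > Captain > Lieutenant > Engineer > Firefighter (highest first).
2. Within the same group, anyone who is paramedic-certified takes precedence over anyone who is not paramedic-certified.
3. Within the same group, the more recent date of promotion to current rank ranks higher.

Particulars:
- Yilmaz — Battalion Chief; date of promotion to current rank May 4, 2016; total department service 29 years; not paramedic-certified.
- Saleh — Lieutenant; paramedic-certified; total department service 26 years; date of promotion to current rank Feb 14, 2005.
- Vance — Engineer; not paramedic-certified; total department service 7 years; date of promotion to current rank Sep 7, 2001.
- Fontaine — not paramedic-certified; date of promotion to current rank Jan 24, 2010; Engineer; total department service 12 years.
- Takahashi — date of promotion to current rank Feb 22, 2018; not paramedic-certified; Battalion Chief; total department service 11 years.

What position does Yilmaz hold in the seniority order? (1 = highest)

By rank: Takahashi and Yilmaz (Battalion Chief); then Saleh (Lieutenant); then Fontaine and Vance (Engineer).
Takahashi and Yilmaz are each not paramedic-certified, so the next rule applies.
Among Takahashi and Yilmaz, by date of promotion to current rank (later first): Takahashi (Feb 22, 2018) before Yilmaz (May 4, 2016).
Fontaine and Vance are each not paramedic-certified, so the next rule applies.
Among Fontaine and Vance, by date of promotion to current rank (later first): Fontaine (Jan 24, 2010) before Vance (Sep 7, 2001).
Order: Takahashi, Yilmaz, Saleh, Fontaine, Vance. So position 2.

2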